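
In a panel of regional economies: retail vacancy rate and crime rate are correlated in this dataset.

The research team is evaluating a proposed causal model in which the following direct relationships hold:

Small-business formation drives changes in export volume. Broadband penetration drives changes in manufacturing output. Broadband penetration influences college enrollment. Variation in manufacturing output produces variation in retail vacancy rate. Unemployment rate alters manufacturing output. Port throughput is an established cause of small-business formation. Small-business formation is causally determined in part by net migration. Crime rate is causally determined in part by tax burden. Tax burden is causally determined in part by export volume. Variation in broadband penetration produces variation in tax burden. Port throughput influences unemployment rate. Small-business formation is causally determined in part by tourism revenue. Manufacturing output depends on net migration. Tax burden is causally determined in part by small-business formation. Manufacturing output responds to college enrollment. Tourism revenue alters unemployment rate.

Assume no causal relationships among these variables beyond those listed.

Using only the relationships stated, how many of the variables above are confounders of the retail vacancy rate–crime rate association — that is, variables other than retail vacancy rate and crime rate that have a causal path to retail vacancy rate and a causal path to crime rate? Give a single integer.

The common causes are: broadband penetration (to retail vacancy rate via broadband penetration → manufacturing output → retail vacancy rate; to crime rate via broadband penetration → tax burden → crime rate); net migration (to retail vacancy rate via net migration → manufacturing output → retail vacancy rate; to crime rate via net migration → small-business formation → tax burden → crime rate); port throughput (to retail vacancy rate via port throughput → unemployment rate → manufacturing output → retail vacancy rate; to crime rate via port throughput → small-business formation → tax burden → crime rate); tourism revenue (to retail vacancy rate via tourism revenue → unemployment rate → manufacturing output → retail vacancy rate; to crime rate via tourism revenue → small-business formation → tax burden → crime rate).
Every other variable lacks a causal path to at least one of retail vacancy rate and crime rate.

4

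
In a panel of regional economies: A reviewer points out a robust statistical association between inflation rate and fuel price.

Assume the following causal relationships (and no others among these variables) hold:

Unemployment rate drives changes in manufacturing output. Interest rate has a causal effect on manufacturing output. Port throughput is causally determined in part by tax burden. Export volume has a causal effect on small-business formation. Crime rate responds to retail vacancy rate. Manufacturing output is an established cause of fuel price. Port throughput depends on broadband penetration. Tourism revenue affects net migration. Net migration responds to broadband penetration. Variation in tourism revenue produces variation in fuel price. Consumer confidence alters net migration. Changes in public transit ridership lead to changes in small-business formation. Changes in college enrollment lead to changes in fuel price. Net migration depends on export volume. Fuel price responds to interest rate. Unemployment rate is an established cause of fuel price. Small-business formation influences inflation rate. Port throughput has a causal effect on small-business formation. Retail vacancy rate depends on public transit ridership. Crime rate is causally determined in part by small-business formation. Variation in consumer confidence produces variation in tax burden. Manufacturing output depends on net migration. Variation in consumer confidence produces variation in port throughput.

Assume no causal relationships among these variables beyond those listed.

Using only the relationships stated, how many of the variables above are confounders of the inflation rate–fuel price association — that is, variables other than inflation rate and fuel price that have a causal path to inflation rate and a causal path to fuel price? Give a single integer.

3

The common causes are: broadband penetration (to inflation rate via broadband penetration → port throughput → small-business formation → inflation rate; to fuel price via broadband penetration → net migration → manufacturing output → fuel price); consumer confidence (to inflation rate via consumer confidence → port throughput → small-business formation → inflation rate; to fuel price via consumer confidence → net migration → manufacturing output → fuel price); export volume (to inflation rate via export volume → small-business formation → inflation rate; to fuel price via export volume → net migration → manufacturing output → fuel price).
Every other variable lacks a causal path to at least one of inflation rate and fuel price.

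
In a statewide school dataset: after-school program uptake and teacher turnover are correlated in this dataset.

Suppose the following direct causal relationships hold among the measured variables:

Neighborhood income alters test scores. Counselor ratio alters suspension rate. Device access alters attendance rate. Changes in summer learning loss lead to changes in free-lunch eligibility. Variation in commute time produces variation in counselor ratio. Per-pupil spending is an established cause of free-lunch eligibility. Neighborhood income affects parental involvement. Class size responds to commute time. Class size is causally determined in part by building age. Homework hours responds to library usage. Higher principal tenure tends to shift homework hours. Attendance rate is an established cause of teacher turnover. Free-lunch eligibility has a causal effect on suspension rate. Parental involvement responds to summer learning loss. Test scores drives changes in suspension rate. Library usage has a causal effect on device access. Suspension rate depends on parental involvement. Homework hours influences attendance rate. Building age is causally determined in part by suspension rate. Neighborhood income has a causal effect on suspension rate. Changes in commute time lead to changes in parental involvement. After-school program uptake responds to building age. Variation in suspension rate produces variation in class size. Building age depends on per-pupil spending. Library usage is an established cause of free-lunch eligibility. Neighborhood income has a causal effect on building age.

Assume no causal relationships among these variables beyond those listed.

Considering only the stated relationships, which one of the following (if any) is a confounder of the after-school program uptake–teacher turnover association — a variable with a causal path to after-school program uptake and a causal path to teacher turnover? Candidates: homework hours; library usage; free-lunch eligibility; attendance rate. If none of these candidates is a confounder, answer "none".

Library usage causes after-school program uptake (library usage → free-lunch eligibility → suspension rate → building age → after-school program uptake) and also causes teacher turnover (library usage → device access → attendance rate → teacher turnover); it is a common cause of both.
Each of the other candidates lacks a causal path to at least one of after-school program uptake and teacher turnover, so they do not confound the relationship.

library usage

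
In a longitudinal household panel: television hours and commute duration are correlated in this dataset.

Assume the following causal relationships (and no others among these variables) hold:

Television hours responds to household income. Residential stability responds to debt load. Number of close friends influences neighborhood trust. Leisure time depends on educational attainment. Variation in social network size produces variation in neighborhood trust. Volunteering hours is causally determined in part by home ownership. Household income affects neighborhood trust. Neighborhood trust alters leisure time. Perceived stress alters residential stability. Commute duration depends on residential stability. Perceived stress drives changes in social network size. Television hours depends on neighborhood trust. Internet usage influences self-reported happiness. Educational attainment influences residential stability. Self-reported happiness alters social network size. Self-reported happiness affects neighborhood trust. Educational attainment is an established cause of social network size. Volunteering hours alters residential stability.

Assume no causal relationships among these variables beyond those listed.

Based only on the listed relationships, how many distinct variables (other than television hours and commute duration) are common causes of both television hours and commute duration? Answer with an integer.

The common causes are: educational attainment (to television hours via educational attainment → social network size → neighborhood trust → television hours; to commute duration via educational attainment → residential stability → commute duration); perceived stress (to television hours via perceived stress → social network size → neighborhood trust → television hours; to commute duration via perceived stress → residential stability → commute duration).
Every other variable lacks a causal path to at least one of television hours and commute duration.

2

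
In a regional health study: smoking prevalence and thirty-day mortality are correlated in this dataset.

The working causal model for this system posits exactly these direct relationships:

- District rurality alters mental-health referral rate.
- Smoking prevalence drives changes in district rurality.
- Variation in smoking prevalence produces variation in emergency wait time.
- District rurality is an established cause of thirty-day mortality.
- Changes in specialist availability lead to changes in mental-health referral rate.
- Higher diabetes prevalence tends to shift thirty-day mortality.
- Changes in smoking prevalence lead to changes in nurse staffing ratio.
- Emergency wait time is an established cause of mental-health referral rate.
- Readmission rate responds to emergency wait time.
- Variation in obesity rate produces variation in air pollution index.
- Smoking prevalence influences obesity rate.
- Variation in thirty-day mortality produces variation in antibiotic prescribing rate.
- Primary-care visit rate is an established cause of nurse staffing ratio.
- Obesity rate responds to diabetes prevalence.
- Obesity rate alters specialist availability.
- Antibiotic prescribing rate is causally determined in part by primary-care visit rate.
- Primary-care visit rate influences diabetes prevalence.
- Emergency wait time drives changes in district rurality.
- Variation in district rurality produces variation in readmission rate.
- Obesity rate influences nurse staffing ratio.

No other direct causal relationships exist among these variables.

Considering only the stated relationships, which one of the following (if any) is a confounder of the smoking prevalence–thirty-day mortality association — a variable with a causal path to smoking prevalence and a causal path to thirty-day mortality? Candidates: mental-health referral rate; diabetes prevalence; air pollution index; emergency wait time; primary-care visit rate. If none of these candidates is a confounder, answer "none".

none

None of the listed candidates has causal paths to both smoking prevalence and thirty-day mortality in the stated relationships, so none is a common cause.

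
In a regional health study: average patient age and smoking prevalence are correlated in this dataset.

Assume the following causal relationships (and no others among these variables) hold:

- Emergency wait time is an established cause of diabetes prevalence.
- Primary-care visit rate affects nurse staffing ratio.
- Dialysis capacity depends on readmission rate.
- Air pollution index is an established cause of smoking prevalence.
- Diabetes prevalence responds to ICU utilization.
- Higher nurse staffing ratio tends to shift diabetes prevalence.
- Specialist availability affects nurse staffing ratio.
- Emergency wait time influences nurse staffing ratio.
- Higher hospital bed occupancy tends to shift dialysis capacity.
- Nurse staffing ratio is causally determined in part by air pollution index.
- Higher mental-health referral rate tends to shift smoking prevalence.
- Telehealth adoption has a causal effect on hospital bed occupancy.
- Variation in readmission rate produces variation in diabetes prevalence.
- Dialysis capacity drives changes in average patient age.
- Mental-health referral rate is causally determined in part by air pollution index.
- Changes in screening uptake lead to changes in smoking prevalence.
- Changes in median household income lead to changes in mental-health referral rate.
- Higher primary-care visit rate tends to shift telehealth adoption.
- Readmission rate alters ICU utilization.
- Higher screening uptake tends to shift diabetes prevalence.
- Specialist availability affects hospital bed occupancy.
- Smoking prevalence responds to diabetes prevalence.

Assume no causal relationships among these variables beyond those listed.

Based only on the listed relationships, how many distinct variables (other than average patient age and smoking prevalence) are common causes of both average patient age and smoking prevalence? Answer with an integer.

3

The common causes are: primary-care visit rate (to average patient age via primary-care visit rate → telehealth adoption → hospital bed occupancy → dialysis capacity → average patient age; to smoking prevalence via primary-care visit rate → nurse staffing ratio → diabetes prevalence → smoking prevalence); readmission rate (to average patient age via readmission rate → dialysis capacity → average patient age; to smoking prevalence via readmission rate → diabetes prevalence → smoking prevalence); specialist availability (to average patient age via specialist availability → hospital bed occupancy → dialysis capacity → average patient age; to smoking prevalence via specialist availability → nurse staffing ratio → diabetes prevalence → smoking prevalence).
Every other variable lacks a causal path to at least one of average patient age and smoking prevalence.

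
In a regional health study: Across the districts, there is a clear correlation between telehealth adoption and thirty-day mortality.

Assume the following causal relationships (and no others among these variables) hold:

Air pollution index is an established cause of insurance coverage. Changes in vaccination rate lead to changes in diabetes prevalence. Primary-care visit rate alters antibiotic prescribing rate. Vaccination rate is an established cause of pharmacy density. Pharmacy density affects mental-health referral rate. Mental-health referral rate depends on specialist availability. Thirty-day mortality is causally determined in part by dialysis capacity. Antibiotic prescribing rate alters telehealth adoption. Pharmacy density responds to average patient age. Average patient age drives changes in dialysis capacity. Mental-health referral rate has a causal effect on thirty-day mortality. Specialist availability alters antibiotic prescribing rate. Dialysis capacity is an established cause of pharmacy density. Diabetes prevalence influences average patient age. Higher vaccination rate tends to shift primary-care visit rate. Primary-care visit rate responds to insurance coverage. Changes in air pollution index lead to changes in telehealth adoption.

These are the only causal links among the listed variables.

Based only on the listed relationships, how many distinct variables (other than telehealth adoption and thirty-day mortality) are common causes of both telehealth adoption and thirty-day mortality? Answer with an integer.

The common causes are: specialist availability (to telehealth adoption via specialist availability → antibiotic prescribing rate → telehealth adoption; to thirty-day mortality via specialist availability → mental-health referral rate → thirty-day mortality); vaccination rate (to telehealth adoption via vaccination rate → primary-care visit rate → antibiotic prescribing rate → telehealth adoption; to thirty-day mortality via vaccination rate → pharmacy density → mental-health referral rate → thirty-day mortality).
Every other variable lacks a causal path to at least one of telehealth adoption and thirty-day mortality.

2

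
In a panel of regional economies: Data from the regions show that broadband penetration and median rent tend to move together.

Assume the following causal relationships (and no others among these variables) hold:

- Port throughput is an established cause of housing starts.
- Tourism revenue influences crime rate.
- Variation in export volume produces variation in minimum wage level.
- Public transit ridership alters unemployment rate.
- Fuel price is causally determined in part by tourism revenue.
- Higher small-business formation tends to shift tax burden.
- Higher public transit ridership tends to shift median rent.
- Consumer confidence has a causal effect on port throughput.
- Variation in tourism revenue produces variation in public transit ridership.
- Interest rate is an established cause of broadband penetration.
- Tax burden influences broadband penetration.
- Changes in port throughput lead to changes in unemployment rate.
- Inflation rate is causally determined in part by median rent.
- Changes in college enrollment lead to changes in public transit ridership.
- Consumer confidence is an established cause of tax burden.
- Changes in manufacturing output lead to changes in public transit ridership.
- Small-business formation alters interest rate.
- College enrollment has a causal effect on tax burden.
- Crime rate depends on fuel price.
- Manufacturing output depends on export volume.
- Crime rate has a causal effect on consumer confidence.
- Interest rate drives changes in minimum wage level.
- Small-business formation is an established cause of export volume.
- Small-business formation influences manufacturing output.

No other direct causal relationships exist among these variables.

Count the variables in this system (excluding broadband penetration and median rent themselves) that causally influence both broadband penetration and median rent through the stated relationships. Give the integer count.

3

The common causes are: college enrollment (to broadband penetration via college enrollment → tax burden → broadband penetration; to median rent via college enrollment → public transit ridership → median rent); small-business formation (to broadband penetration via small-business formation → tax burden → broadband penetration; to median rent via small-business formation → manufacturing output → public transit ridership → median rent); tourism revenue (to broadband penetration via tourism revenue → crime rate → consumer confidence → tax burden → broadband penetration; to median rent via tourism revenue → public transit ridership → median rent).
Every other variable lacks a causal path to at least one of broadband penetration and median rent.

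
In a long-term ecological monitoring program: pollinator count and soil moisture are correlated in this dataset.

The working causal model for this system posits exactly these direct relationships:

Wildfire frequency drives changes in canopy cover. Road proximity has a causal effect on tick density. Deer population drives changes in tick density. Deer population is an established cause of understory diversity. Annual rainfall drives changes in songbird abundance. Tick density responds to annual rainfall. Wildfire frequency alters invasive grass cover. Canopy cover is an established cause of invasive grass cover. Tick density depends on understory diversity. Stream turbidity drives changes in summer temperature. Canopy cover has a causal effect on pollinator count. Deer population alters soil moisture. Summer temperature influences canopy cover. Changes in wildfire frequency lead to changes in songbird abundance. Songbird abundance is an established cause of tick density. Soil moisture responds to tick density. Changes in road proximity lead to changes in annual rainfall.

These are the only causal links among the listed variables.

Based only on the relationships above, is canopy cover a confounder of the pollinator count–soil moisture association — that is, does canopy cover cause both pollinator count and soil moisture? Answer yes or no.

Canopy cover has no stated causal path to soil moisture. A confounder must cause both variables, so canopy cover does not qualify.

no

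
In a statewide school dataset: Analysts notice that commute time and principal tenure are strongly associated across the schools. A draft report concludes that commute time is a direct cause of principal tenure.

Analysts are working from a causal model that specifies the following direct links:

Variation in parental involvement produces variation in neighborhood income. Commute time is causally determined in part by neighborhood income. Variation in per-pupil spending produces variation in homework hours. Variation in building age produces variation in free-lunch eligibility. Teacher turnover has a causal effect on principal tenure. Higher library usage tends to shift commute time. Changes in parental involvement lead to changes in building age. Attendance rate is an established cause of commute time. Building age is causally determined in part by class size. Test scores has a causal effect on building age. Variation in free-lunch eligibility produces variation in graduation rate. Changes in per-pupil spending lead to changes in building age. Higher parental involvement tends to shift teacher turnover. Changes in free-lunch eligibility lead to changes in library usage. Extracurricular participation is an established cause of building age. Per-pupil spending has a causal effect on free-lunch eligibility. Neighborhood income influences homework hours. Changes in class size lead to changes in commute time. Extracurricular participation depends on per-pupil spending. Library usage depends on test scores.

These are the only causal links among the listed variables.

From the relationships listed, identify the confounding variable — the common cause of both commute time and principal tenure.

parental involvement

Parental involvement has a causal path to commute time (parental involvement → neighborhood income → commute time) and a separate causal path to principal tenure (parental involvement → teacher turnover → principal tenure), so it is a common cause of both.
No stated relationship gives commute time a causal route to principal tenure, so the correlation is explained by the shared upstream cause rather than a direct effect.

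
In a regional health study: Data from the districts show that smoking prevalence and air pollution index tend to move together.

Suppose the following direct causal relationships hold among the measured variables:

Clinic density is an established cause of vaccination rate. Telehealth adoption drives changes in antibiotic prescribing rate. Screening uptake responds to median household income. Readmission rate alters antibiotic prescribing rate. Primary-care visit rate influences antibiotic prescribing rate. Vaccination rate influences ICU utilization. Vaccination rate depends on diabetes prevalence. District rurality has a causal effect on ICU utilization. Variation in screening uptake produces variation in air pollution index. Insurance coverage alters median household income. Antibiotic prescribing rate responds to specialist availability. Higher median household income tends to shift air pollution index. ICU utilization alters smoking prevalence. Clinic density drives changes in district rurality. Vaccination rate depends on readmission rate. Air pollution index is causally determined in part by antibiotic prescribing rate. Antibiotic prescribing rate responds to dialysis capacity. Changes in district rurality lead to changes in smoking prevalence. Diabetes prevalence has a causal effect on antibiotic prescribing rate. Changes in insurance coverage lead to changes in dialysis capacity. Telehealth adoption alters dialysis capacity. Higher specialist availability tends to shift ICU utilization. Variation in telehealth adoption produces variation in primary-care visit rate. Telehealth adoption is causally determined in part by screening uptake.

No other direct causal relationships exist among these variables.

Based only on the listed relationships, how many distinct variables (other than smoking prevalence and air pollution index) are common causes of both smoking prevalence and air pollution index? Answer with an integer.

3

The common causes are: diabetes prevalence (to smoking prevalence via diabetes prevalence → vaccination rate → ICU utilization → smoking prevalence; to air pollution index via diabetes prevalence → antibiotic prescribing rate → air pollution index); readmission rate (to smoking prevalence via readmission rate → vaccination rate → ICU utilization → smoking prevalence; to air pollution index via readmission rate → antibiotic prescribing rate → air pollution index); specialist availability (to smoking prevalence via specialist availability → ICU utilization → smoking prevalence; to air pollution index via specialist availability → antibiotic prescribing rate → air pollution index).
Every other variable lacks a causal path to at least one of smoking prevalence and air pollution index.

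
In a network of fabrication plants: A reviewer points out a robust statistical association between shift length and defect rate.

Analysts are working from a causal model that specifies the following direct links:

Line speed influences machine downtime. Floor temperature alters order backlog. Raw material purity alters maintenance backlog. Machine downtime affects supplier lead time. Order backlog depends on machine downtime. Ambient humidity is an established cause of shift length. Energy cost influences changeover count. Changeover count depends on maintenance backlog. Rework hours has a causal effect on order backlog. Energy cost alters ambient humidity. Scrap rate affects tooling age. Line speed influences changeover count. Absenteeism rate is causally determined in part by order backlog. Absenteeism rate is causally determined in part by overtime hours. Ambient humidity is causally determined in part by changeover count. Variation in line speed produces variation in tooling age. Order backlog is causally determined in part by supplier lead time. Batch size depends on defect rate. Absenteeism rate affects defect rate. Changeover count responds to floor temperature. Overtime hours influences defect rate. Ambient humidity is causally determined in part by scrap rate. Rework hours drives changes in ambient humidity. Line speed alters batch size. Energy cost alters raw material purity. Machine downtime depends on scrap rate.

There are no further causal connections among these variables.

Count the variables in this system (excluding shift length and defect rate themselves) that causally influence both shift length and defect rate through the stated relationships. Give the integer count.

The common causes are: floor temperature (to shift length via floor temperature → changeover count → ambient humidity → shift length; to defect rate via floor temperature → order backlog → absenteeism rate → defect rate); line speed (to shift length via line speed → changeover count → ambient humidity → shift length; to defect rate via line speed → machine downtime → order backlog → absenteeism rate → defect rate); rework hours (to shift length via rework hours → ambient humidity → shift length; to defect rate via rework hours → order backlog → absenteeism rate → defect rate); scrap rate (to shift length via scrap rate → ambient humidity → shift length; to defect rate via scrap rate → machine downtime → order backlog → absenteeism rate → defect rate).
Every other variable lacks a causal path to at least one of shift length and defect rate.

4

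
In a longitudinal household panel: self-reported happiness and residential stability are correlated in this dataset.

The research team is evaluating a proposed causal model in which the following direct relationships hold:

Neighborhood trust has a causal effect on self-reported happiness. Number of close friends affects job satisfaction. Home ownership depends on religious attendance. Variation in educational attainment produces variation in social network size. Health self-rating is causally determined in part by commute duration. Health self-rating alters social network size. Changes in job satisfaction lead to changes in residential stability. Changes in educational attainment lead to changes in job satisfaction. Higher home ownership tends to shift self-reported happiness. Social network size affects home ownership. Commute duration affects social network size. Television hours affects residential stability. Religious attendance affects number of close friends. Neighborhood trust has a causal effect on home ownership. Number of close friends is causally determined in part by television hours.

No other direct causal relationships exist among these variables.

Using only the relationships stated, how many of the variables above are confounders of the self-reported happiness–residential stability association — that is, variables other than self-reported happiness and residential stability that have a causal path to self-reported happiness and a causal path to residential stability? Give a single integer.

The common causes are: educational attainment (to self-reported happiness via educational attainment → social network size → home ownership → self-reported happiness; to residential stability via educational attainment → job satisfaction → residential stability); religious attendance (to self-reported happiness via religious attendance → home ownership → self-reported happiness; to residential stability via religious attendance → number of close friends → job satisfaction → residential stability).
Every other variable lacks a causal path to at least one of self-reported happiness and residential stability.

2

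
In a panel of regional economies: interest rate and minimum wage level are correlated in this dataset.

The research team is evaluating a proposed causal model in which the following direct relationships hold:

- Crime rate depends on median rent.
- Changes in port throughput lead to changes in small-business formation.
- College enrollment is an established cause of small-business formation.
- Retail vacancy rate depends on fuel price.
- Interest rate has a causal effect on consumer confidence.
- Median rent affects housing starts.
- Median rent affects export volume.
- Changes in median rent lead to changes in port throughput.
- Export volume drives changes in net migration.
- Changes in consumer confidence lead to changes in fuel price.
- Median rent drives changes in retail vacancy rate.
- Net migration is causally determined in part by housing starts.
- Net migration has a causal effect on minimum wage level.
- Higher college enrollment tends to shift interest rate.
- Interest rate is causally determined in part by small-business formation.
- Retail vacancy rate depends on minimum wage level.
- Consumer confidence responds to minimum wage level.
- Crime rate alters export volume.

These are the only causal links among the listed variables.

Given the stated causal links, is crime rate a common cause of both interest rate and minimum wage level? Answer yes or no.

Crime rate has no stated causal path to interest rate. A confounder must cause both variables, so crime rate does not qualify.

no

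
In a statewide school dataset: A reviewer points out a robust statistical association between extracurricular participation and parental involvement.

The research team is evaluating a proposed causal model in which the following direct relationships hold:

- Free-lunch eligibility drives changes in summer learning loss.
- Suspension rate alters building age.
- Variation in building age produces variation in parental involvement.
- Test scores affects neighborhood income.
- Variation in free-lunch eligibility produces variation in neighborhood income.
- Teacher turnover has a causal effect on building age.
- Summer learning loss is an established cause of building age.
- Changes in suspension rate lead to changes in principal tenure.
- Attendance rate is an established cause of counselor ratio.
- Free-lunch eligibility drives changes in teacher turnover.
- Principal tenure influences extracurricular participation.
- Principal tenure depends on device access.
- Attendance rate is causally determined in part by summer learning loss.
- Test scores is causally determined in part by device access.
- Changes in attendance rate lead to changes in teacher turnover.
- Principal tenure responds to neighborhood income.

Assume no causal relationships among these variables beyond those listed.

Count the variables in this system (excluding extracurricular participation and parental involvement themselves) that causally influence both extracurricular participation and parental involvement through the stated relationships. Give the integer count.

The common causes are: free-lunch eligibility (to extracurricular participation via free-lunch eligibility → neighborhood income → principal tenure → extracurricular participation; to parental involvement via free-lunch eligibility → teacher turnover → building age → parental involvement); suspension rate (to extracurricular participation via suspension rate → principal tenure → extracurricular participation; to parental involvement via suspension rate → building age → parental involvement).
Every other variable lacks a causal path to at least one of extracurricular participation and parental involvement.

2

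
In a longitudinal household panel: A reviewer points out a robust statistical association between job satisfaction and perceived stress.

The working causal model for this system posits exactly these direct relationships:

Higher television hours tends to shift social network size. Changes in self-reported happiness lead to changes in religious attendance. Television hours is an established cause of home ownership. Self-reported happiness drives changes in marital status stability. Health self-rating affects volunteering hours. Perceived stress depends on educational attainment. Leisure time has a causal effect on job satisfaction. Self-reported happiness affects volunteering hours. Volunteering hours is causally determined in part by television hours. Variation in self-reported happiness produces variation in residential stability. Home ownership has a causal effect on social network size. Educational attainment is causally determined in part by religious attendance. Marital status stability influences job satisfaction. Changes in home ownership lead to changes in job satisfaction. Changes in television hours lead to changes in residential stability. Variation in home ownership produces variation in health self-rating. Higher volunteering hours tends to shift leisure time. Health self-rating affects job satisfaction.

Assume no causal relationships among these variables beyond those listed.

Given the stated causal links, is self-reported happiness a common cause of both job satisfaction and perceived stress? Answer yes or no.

Self-reported happiness has a causal path to job satisfaction (self-reported happiness → marital status stability → job satisfaction) and to perceived stress (self-reported happiness → religious attendance → educational attainment → perceived stress), so it is a common cause of both — a confounder.

yes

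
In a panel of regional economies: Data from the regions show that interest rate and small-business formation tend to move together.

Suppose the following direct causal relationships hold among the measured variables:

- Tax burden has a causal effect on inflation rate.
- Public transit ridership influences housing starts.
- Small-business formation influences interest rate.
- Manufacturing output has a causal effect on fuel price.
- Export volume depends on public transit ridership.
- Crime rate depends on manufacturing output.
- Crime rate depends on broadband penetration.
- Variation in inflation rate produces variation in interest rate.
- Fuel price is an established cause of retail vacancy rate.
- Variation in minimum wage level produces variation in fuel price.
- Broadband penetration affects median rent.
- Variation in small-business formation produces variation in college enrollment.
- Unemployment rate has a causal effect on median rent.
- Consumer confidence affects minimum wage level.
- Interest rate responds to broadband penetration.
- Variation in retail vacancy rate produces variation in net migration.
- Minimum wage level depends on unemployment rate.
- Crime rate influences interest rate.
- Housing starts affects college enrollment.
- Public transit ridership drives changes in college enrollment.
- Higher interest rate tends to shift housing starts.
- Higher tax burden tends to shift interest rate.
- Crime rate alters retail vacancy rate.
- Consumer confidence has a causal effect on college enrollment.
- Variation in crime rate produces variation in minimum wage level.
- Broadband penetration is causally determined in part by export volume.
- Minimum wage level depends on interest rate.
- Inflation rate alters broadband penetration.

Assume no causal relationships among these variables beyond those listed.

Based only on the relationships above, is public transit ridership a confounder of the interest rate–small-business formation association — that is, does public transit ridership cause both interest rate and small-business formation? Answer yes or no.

no

Public transit ridership has no stated causal path to small-business formation. A confounder must cause both variables, so public transit ridership does not qualify.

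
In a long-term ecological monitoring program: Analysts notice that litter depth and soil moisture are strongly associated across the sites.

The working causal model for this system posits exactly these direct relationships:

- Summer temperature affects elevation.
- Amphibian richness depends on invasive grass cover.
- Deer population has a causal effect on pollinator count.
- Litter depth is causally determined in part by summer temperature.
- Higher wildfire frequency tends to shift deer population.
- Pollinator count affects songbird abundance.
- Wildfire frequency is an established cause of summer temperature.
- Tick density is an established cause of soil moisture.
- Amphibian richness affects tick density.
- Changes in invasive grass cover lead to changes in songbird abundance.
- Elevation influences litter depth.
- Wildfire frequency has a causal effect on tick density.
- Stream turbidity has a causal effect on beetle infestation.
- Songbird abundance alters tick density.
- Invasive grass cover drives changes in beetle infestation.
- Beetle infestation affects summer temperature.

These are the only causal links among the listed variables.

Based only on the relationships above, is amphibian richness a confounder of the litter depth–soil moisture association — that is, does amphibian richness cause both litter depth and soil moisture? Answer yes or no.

no

Amphibian richness has no stated causal path to litter depth. A confounder must cause both variables, so amphibian richness does not qualify.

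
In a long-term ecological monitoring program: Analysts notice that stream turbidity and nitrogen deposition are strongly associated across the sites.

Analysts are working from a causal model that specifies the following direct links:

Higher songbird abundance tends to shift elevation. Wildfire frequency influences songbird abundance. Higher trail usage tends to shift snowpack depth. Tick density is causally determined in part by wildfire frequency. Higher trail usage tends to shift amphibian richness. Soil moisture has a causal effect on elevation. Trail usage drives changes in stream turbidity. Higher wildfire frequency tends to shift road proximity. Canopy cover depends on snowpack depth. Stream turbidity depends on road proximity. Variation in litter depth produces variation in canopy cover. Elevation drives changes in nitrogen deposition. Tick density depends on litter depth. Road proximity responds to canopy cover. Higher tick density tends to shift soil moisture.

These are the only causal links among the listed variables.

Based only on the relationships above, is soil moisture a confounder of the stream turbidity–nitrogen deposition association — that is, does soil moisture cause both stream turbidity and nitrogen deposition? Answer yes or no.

Soil moisture has no stated causal path to stream turbidity. A confounder must cause both variables, so soil moisture does not qualify.

no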